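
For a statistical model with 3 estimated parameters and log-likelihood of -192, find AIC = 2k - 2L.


AIC = 2*3 - 2*(-192).
= 6 + 384 = 390.

390


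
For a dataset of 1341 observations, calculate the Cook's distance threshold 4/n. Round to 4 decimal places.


Cook's distance cutoff = 4/n = 4/1341.
= 0.0030.

0.0030


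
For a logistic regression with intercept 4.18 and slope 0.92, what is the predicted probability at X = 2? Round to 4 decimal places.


z = 4.18 + 0.92 * 2 = 6.0200.
Sigmoid: P = 1 / (1 + exp(-6.0200)) = 0.9976.

0.9976


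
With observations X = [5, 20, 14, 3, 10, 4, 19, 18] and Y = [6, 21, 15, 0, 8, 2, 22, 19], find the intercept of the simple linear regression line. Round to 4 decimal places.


First find the slope: b1 = 1.2201.
Means: xbar = 11.6250, ybar = 11.6250.
b0 = ybar - b1 * xbar = 11.6250 - 1.2201 * 11.6250 = -2.5584.

-2.5584


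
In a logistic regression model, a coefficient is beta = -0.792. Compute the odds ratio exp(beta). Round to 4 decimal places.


The odds ratio is computed as:
OR = e^(-0.792) = 0.4529.

0.4529


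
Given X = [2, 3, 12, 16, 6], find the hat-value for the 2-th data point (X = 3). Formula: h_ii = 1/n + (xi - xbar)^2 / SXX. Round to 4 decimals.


Mean of X: xbar = 7.8000.
SXX = 144.8000.
For X = 3: h = 1/5 + (3 - 7.8000)^2/144.8000 = 0.3591.

0.3591


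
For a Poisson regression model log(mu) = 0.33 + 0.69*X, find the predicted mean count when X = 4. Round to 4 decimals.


Compute eta = 0.33 + 0.69 * 4 = 3.0900.
Apply inverse link: mu = e^3.0900 = 21.9771.

21.9771


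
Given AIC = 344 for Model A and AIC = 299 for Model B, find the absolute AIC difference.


Compute |344 - 299| = 45.
Model B has the smaller AIC.

45


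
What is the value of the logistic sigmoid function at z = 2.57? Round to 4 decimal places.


Compute exp(-2.5700) = 0.0765.
Sigmoid = 1 / (1 + 0.0765) = 1 / 1.0765 = 0.9289.

0.9289


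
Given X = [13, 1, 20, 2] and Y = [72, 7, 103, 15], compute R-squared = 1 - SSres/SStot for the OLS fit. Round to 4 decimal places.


Fit the OLS line: b0 = 3.8900, b1 = 5.0400.
SSres = 14.3500.
SStot = 6364.7500.
R^2 = 1 - 14.3500/6364.7500 = 0.9977.

0.9977


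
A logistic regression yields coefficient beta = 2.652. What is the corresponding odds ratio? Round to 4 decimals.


The odds ratio is computed as:
OR = e^(2.652) = 14.1824.

14.1824


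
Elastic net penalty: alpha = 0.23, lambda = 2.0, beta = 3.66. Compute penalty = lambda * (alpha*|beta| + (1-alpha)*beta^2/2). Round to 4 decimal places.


Compute:
L1 = 0.23 * 3.66 = 0.8418.
L2 = 0.77 * 3.66^2 / 2 = 5.1573.
Penalty = 2.0 * (0.8418 + 5.1573) = 11.9982.

11.9982


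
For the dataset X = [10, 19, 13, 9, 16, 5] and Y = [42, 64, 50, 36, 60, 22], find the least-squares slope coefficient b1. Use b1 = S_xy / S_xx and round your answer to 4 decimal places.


First compute the means: xbar = 12.0000, ybar = 45.6667.
Then S_xx = sum((xi - xbar)^2) = 128.0000.
S_xy = sum((xi - xbar)(yi - ybar)) = 392.0000.
b1 = S_xy / S_xx = 392.0000 / 128.0000 = 3.0625.

3.0625


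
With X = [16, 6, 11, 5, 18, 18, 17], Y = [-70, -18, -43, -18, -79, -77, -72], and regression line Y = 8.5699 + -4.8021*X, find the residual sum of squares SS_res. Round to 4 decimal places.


Compute predicted values, then residuals = yi - yhat_i.
Residuals: [-1.7363, 2.2427, 1.2532, -2.5594, -1.1321, 0.8679, 1.0658].
SSres = sum(residual^2) = 19.3363.

19.3363


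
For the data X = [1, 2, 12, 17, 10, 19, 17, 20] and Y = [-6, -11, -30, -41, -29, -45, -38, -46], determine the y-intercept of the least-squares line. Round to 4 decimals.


The slope is b1 = -2.0194.
Sample means are xbar = 12.2500 and ybar = -30.7500.
Intercept: b0 = -30.7500 - (-2.0194)(12.2500) = -6.0129.

-6.0129


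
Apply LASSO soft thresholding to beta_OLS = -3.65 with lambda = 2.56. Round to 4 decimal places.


Absolute value: |-3.65| = 3.65.
Compare to lambda = 2.56.
Since |beta| > lambda, coefficient = sign(beta)*(|beta| - lambda) = -1.0900.

-1.0900


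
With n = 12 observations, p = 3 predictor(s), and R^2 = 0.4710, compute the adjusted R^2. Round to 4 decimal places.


Plug in: Adj R^2 = 1 - (1 - 0.4710) * 11/8.
= 1 - 0.5290 * 11/8
= 1 - 5.8190 / 8
= 1 - 0.7274 = 0.2726.

0.2726


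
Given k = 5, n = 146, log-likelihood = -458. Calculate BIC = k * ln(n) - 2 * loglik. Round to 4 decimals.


ln(146) = 4.983607.
k * ln(n) = 5 * 4.983607 = 24.918035.
-2L = 916.
BIC = 24.918035 + 916 = 940.918035, which rounds to 940.9180.

940.9180


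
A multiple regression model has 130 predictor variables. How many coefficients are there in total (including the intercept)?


Each predictor gets one coefficient, plus one intercept.
Total parameters = 130 + 1 = 131.

131


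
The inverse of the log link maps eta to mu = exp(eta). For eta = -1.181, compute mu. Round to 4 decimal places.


mu = exp(eta) = exp(-1.181).
= 0.3070.

0.3070


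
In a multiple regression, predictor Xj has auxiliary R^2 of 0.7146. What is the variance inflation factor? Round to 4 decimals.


Denominator: 1 - 0.7146 = 0.2854.
VIF = 1 / 0.2854 = 3.5039.

3.5039


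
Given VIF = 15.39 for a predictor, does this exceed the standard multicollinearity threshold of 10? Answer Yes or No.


The threshold is 10.
VIF = 15.39 is >= 10.
Multicollinearity indication: Yes.

Yes


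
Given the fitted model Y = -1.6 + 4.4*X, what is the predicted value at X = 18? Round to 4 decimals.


Predicted value:
Y = -1.6 + (4.4)(18) = -1.6 + 79.2000 = 77.6000.

77.6000


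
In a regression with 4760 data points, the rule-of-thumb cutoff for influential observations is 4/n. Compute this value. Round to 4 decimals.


The threshold is 4/n.
4/4760 = 0.0008.

0.0008


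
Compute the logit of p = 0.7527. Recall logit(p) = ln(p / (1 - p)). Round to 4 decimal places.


The odds are p/(1-p) = 0.7527 / 0.2473 = 3.0437.
logit(p) = ln(3.0437) = 1.1131.

1.1131


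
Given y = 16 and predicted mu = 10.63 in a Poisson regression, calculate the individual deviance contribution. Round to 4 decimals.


First: ln(16/10.63) = 0.408909.
Then: 16 * 0.408909 = 6.542544.
y - mu = 16 - 10.63 = 5.37.
D = 2(6.542544 - 5.37) = 2.345088, which rounds to 2.3451.

2.3451


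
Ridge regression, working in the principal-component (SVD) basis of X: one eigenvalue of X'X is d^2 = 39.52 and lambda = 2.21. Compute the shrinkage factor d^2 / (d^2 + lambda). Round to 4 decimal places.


d^2 + lambda = 39.52 + 2.21 = 41.7300.
Shrinkage factor = 39.52/41.7300 = 0.9470.

0.9470


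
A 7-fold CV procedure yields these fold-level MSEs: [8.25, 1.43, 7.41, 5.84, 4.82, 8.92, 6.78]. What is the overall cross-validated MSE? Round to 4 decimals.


Sum of fold MSEs = 43.4500.
Average = 43.4500 / 7 = 6.2071.

6.2071


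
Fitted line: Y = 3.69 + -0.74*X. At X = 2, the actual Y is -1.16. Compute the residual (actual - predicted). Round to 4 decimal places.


Fitted value at X = 2 is yhat = 3.69 + -0.74*2 = 2.2100.
Residual = -1.16 - 2.2100 = -3.3700.

-3.3700


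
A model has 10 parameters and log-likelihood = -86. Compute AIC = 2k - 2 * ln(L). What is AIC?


AIC = 2k - 2*loglik = 2(10) - 2(-86).
= 20 + 172 = 192.

192


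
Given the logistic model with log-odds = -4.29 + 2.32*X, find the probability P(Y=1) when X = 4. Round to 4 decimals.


Compute z = -4.29 + (2.32)(4) = 4.9900.
exp(-z) = 0.0068.
P = 1/(1 + 0.0068) = 0.9932.

0.9932


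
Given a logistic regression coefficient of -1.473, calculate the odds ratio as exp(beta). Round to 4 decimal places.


Odds ratio = exp(beta) = exp(-1.473).
= 0.2292.

0.2292


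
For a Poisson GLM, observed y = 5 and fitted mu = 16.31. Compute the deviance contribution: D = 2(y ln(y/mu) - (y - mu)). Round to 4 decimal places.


First: ln(5/16.31) = -1.182341.
Then: 5 * -1.182341 = -5.911705.
y - mu = 5 - 16.31 = -11.31.
D = 2(-5.911705 - -11.31) = 10.796590, which rounds to 10.7966.

10.7966


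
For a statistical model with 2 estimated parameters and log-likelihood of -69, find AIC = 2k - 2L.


AIC = 2*2 - 2*(-69).
= 4 + 138 = 142.

142


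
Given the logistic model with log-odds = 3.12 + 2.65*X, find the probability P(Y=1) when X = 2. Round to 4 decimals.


Linear predictor: z = 3.12 + 2.65 * 2 = 8.4200.
P = 1/(1 + exp(-8.4200)) = 1/(1 + 0.0002) = 0.9998.

0.9998


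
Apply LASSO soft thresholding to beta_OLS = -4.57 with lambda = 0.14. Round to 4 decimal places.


Absolute value: |-4.57| = 4.57.
Compare to lambda = 0.14.
Since |beta| > lambda, coefficient = sign(beta)*(|beta| - lambda) = -4.4300.

-4.4300


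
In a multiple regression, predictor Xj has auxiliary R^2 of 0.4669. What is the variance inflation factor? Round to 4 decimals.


VIF = 1 / (1 - 0.4669).
= 1 / 0.5331 = 1.8758.

1.8758


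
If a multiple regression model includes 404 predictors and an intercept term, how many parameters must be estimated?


Total coefficients = number of predictors + 1 (for the intercept).
= 404 + 1 = 405.

405


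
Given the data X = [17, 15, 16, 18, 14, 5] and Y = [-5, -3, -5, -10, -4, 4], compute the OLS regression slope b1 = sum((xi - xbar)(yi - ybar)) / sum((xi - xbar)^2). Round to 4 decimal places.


The sample means are xbar = 14.1667 and ybar = -3.8333.
Compute S_xx = 110.8333 and S_xy = -100.1667.
Slope b1 = S_xy / S_xx = -100.1667 / 110.8333 = -0.9038.

-0.9038


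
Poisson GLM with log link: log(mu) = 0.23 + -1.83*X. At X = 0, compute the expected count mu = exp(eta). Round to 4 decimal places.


eta = 0.23 + -1.83 * 0 = 0.2300.
mu = exp(0.2300) = 1.2586.

1.2586


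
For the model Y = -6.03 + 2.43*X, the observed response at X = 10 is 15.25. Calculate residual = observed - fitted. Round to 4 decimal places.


Predicted = -6.03 + 2.43 * 10 = 18.2700.
Residual = 15.25 - 18.2700 = -3.0200.

-3.0200


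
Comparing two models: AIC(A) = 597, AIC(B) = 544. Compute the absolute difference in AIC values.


|AIC_A - AIC_B| = |597 - 544| = 53.
Model B is preferred (lower AIC).

53


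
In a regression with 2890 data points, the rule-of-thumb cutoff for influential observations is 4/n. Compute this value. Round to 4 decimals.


The threshold is 4/n.
4/2890 = 0.0014.

0.0014


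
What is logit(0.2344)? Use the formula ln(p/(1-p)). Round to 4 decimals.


The odds are p/(1-p) = 0.2344 / 0.7656 = 0.3062.
logit(p) = ln(0.3062) = -1.1836.

-1.1836


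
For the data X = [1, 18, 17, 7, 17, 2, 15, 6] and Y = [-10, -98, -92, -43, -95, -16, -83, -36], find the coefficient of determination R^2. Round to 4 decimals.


After computing the OLS fit (b0=-5.4935, b1=-5.1693):
SSres = 7.2996, SStot = 9516.8750.
R^2 = 1 - 7.2996/9516.8750 = 0.9992.

0.9992


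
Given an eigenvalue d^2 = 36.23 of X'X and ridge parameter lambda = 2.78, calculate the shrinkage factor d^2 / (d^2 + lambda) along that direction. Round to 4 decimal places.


Compute the denominator: 36.23 + 2.78 = 39.0100.
Shrinkage factor = 36.23 / 39.0100 = 0.9287.

0.9287


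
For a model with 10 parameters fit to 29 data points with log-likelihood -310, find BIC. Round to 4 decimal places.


ln(29) = 3.367296.
k * ln(n) = 10 * 3.367296 = 33.672960.
-2L = 620.
BIC = 33.672960 + 620 = 653.672960, which rounds to 653.6730.

653.6730


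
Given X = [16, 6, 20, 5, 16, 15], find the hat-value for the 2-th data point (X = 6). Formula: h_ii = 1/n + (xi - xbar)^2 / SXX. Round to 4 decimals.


n = 6, xbar = 13.0000.
SXX = sum((xi - xbar)^2) = 184.0000.
h = 1/6 + (6 - 13.0000)^2 / 184.0000 = 0.4330.

0.4330


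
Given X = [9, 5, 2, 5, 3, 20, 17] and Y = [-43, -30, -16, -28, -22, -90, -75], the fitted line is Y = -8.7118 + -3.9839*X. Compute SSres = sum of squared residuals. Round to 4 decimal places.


For each point, residual = actual - predicted.
Residuals: [1.5669, -1.3687, 0.6796, 0.6313, -1.3365, -1.6102, 1.4381].
Sum of squared residuals = 11.6360.

11.6360


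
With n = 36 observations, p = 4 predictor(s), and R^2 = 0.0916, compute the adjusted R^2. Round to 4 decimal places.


Using the formula:
(1 - 0.0916) = 0.9084.
Multiply by 35/31: 0.9084 * 35 = 31.7940, then 31.7940 / 31 = 1.0256.
Adj R^2 = 1 - 1.0256 = -0.0256.

-0.0256


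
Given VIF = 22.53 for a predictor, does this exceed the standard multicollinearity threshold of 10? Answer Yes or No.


Compare VIF = 22.53 to the threshold of 10.
22.53 >= 10, so the answer is Yes.

Yes


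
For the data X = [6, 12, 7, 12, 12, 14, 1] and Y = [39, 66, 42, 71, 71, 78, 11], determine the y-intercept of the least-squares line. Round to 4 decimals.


First find the slope: b1 = 5.2073.
Means: xbar = 9.1429, ybar = 54.0000.
b0 = ybar - b1 * xbar = 54.0000 - 5.2073 * 9.1429 = 6.3902.

6.3902


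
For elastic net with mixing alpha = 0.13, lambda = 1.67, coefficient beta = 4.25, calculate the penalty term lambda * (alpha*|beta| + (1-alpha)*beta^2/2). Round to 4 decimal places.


L1 component = 0.13 * |4.25| = 0.5525.
L2 component = 0.87 * 4.25^2 / 2 = 7.8572.
Penalty = 1.67 * (0.5525 + 7.8572) = 1.67 * 8.4097 = 14.0442.

14.0442


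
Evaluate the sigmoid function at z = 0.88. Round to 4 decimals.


Compute exp(-0.8800) = 0.4148.
Sigmoid = 1 / (1 + 0.4148) = 1 / 1.4148 = 0.7068.

0.7068


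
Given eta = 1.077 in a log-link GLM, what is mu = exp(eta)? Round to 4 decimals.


Apply the inverse link:
mu = e^1.077 = 2.9359.

2.9359


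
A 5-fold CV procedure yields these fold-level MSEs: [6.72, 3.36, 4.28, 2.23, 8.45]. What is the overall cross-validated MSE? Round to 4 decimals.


Sum of fold MSEs = 25.0400.
Average = 25.0400 / 5 = 5.0080.

5.0080


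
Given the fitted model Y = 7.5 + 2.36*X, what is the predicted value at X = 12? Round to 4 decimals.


Substitute X = 12 into the equation:
Y = 7.5 + 2.36 * 12 = 7.5 + 28.3200 = 35.8200.

35.8200


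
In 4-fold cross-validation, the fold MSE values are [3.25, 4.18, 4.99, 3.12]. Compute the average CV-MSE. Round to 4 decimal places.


Sum of fold MSEs = 15.5400.
Average = 15.5400 / 4 = 3.8850.

3.8850


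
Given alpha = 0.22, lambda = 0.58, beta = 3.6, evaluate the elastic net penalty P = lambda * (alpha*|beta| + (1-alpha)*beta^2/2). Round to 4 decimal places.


Compute:
L1 = 0.22 * 3.6 = 0.7920.
L2 = 0.78 * 3.6^2 / 2 = 5.0544.
Penalty = 0.58 * (0.7920 + 5.0544) = 3.3909.

3.3909


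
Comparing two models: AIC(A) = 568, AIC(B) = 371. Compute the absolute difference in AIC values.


Compute |568 - 371| = 197.
Model B has the smaller AIC.

197


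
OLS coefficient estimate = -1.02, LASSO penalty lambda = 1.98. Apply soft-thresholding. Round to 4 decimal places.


Check: |-1.02| = 1.02 vs lambda = 1.98.
Since |beta| <= lambda, the coefficient is set to 0.
Soft-thresholded coefficient = 0.0000.

0.0000


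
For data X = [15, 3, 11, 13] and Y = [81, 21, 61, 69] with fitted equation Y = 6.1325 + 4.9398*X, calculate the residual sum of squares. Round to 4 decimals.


Compute predicted values, then residuals = yi - yhat_i.
Residuals: [0.7705, 0.0481, 0.5297, -1.3499].
SSres = sum(residual^2) = 2.6988.

2.6988


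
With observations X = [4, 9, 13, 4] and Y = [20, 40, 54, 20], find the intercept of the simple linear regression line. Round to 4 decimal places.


Compute b1 = 3.8070 from the OLS formula.
With xbar = 7.5000 and ybar = 33.5000, the intercept is:
b0 = 33.5000 - 3.8070 * 7.5000 = 4.9474.

4.9474


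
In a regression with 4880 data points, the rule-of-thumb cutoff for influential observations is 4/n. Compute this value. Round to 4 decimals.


Using the rule of thumb:
Threshold = 4 / 4880 = 0.0008.

0.0008


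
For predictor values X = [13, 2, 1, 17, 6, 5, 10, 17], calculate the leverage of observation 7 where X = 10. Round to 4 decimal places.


Mean of X: xbar = 8.8750.
SXX = 282.8750.
For X = 10: h = 1/8 + (10 - 8.8750)^2/282.8750 = 0.1295.

0.1295


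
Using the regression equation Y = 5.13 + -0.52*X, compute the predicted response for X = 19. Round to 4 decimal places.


Predicted value:
Y = 5.13 + (-0.52)(19) = 5.13 + -9.8800 = -4.7500.

-4.7500


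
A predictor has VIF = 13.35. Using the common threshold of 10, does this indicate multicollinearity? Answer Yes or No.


Compare VIF = 13.35 to the threshold of 10.
13.35 >= 10, so the answer is Yes.

Yes


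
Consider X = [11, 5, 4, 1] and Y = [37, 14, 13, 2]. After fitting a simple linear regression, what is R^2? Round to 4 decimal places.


The fitted line is Y = -1.8626 + 3.4976*X.
SSres = 3.6872, SStot = 649.0000.
R^2 = 1 - SSres/SStot = 0.9943.

0.9943


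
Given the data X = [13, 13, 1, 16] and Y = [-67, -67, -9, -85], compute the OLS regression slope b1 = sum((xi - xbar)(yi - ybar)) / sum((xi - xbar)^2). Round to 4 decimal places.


The sample means are xbar = 10.7500 and ybar = -57.0000.
Compute S_xx = 132.7500 and S_xy = -660.0000.
Slope b1 = S_xy / S_xx = -660.0000 / 132.7500 = -4.9718.

-4.9718


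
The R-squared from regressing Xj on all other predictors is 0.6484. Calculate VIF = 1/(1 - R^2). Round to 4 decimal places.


Denominator: 1 - 0.6484 = 0.3516.
VIF = 1 / 0.3516 = 2.8441.

2.8441


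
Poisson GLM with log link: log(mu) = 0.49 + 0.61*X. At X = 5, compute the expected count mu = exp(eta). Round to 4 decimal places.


Linear predictor: eta = 0.49 + (0.61)(5) = 3.5400.
Expected count: mu = exp(3.5400) = 34.4669.

34.4669


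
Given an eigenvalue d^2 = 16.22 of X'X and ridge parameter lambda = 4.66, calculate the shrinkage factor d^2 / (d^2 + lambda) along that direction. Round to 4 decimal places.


d^2 + lambda = 16.22 + 4.66 = 20.8800.
Shrinkage factor = 16.22/20.8800 = 0.7768.

0.7768


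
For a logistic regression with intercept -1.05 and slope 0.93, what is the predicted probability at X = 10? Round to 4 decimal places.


Compute z = -1.05 + (0.93)(10) = 8.2500.
exp(-z) = 0.0003.
P = 1/(1 + 0.0003) = 0.9997.

0.9997


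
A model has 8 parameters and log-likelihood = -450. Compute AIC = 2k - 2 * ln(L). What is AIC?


AIC = 2*8 - 2*(-450).
= 16 + 900 = 916.

916


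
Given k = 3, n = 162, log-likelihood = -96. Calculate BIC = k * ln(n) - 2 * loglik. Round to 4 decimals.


ln(162) = 5.087596.
k * ln(n) = 3 * 5.087596 = 15.262788.
-2L = 192.
BIC = 15.262788 + 192 = 207.262788, which rounds to 207.2628.

207.2628


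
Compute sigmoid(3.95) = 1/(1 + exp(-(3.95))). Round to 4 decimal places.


exp(-3.9500) = 0.0193.
1 + exp(-z) = 1.0193.
sigmoid = 1/1.0193 = 0.9811.

0.9811


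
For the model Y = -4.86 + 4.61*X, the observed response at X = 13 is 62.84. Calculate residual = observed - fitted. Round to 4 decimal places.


Fitted value at X = 13 is yhat = -4.86 + 4.61*13 = 55.0700.
Residual = 62.84 - 55.0700 = 7.7700.

7.7700


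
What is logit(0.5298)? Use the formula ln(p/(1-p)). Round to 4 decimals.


1 - p = 0.4702.
p/(1-p) = 1.1268.
logit = ln(1.1268) = 0.1193.

0.1193


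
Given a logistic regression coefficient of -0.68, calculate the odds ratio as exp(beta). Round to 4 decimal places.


The odds ratio is computed as:
OR = e^(-0.68) = 0.5066.

0.5066


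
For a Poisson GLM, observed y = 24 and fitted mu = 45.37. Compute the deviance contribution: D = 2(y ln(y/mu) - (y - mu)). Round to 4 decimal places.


y/mu = 24/45.37 = 0.528984 (approx.), and ln(24/45.37) = -0.636797.
y * ln(y/mu) = 24 * -0.636797 = -15.283128.
y - mu = -21.37.
D = 2 * (-15.283128 - -21.37) = 12.173744, which rounds to 12.1737.

12.1737


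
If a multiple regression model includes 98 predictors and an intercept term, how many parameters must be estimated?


Total coefficients = number of predictors + 1 (for the intercept).
= 98 + 1 = 99.

99


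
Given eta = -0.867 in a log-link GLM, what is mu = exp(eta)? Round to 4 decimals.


The inverse log link gives:
mu = exp(-0.867) = 0.4202.

0.4202


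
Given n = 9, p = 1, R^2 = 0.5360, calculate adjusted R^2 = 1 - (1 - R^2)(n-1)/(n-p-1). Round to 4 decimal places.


Using the formula:
(1 - 0.5360) = 0.4640.
Multiply by 8/7: 0.4640 * 8 = 3.7120, then 3.7120 / 7 = 0.5303.
Adj R^2 = 1 - 0.5303 = 0.4697.

0.4697


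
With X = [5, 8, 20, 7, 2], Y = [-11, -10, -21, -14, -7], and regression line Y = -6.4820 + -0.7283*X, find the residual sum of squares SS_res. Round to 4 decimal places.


For each point, residual = actual - predicted.
Residuals: [-0.8765, 2.3084, 0.0480, -2.4199, 0.9386].
Sum of squared residuals = 12.8362.

12.8362


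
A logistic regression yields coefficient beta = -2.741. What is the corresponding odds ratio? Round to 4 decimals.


The odds ratio is computed as:
OR = e^(-2.741) = 0.0645.

0.0645


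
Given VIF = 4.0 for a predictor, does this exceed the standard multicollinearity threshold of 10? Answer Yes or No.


Compare VIF = 4.0 to the threshold of 10.
4.0 < 10, so the answer is No.

No


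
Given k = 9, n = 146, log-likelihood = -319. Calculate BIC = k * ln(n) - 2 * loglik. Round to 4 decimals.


k * ln(n) = 9 * ln(146) = 9 * 4.983607 = 44.852463.
-2 * loglik = -2 * (-319) = 638.
BIC = 44.852463 + 638 = 682.852463, which rounds to 682.8525.

682.8525


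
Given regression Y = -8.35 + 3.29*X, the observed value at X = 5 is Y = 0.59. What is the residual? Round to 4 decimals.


Compute yhat = -8.35 + (3.29)(5) = 8.1000.
Residual = actual - predicted = 0.59 - 8.1000 = -7.5100.

-7.5100


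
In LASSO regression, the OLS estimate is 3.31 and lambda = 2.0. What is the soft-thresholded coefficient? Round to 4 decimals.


|beta_OLS| = 3.31.
lambda = 2.0.
Since |beta| > lambda, coefficient = sign(beta)*(|beta| - lambda) = 1.3100.
Result = 1.3100.

1.3100


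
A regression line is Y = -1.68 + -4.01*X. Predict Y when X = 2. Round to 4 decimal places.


Predicted value:
Y = -1.68 + (-4.01)(2) = -1.68 + -8.0200 = -9.7000.

-9.7000


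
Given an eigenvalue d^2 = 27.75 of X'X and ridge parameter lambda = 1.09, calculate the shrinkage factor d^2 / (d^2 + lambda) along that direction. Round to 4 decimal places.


Denominator = d^2 + lambda = 27.75 + 1.09 = 28.8400.
Shrinkage = 27.75 / 28.8400 = 0.9622.

0.9622


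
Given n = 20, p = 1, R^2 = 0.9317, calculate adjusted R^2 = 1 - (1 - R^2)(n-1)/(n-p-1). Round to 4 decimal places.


Using the formula:
(1 - 0.9317) = 0.0683.
Multiply by 19/18: 0.0683 * 19 = 1.2977, then 1.2977 / 18 = 0.0721.
Adj R^2 = 1 - 0.0721 = 0.9279.

0.9279


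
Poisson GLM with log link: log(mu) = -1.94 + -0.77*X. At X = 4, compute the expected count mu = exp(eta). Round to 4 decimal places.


Compute eta = -1.94 + -0.77 * 4 = -5.0200.
Apply inverse link: mu = e^-5.0200 = 0.0066.

0.0066


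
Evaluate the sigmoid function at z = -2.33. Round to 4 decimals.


Compute exp(2.3300) = 10.2779.
Sigmoid = 1 / (1 + 10.2779) = 1 / 11.2779 = 0.0887.

0.0887


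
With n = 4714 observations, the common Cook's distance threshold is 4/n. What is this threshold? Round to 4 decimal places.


Using the rule of thumb:
Threshold = 4 / 4714 = 0.0008.

0.0008


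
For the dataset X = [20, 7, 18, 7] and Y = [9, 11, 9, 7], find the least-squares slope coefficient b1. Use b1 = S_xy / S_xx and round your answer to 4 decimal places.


Calculate xbar = 13.0000, ybar = 9.0000.
S_xx = 146.0000, S_xy = 0.0000.
Using b1 = S_xy / S_xx = 0.0000 / 146.0000, we get b1 = 0.0000.

0.0000


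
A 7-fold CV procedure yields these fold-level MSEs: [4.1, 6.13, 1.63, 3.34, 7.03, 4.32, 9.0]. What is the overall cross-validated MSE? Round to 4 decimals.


Add all fold MSEs: 35.5500.
Divide by k = 7: 35.5500/7 = 5.0786.

5.0786


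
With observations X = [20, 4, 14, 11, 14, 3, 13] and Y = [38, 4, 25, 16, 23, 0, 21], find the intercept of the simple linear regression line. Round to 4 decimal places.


The slope is b1 = 2.1525.
Sample means are xbar = 11.2857 and ybar = 18.1429.
Intercept: b0 = 18.1429 - (2.1525)(11.2857) = -6.1499.

-6.1499


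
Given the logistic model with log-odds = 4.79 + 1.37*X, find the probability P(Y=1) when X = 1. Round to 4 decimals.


Compute z = 4.79 + (1.37)(1) = 6.1600.
exp(-z) = 0.0021.
P = 1/(1 + 0.0021) = 0.9979.

0.9979


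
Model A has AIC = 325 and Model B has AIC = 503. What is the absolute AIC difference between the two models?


Compute |325 - 503| = 178.
Model A has the smaller AIC.

178


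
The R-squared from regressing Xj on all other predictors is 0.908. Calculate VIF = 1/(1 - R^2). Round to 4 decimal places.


VIF = 1 / (1 - 0.908).
= 1 / 0.092 = 10.8696.

10.8696


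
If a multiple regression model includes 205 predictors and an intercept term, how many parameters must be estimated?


Including the intercept, the model has 205 predictor coefficients + 1 intercept.
Total = 206.

206


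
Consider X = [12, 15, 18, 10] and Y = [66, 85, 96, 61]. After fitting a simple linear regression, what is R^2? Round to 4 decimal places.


Fit the OLS line: b0 = 13.3946, b1 = 4.6259.
SSres = 15.6054.
SStot = 802.0000.
R^2 = 1 - 15.6054/802.0000 = 0.9805.

0.9805


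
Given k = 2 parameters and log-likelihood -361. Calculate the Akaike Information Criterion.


AIC = 2*2 - 2*(-361).
= 4 + 722 = 726.

726


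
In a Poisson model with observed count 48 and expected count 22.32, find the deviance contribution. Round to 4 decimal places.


y/mu = 48/22.32 = 2.150538 (approx.), and ln(48/22.32) = 0.765718.
y * ln(y/mu) = 48 * 0.765718 = 36.754464.
y - mu = 25.68.
D = 2 * (36.754464 - 25.68) = 22.148928, which rounds to 22.1489.

22.1489


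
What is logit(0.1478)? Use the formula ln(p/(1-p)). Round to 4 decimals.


The odds are p/(1-p) = 0.1478 / 0.8522 = 0.1734.
logit(p) = ln(0.1734) = -1.7520.

-1.7520


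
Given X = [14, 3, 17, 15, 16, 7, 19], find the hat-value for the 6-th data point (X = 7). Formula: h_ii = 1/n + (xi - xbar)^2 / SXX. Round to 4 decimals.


n = 7, xbar = 13.0000.
SXX = sum((xi - xbar)^2) = 202.0000.
h = 1/7 + (7 - 13.0000)^2 / 202.0000 = 0.3211.

0.3211


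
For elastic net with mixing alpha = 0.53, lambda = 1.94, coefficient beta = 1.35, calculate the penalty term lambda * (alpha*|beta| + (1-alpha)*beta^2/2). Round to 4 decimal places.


Compute:
L1 = 0.53 * 1.35 = 0.7155.
L2 = 0.47 * 1.35^2 / 2 = 0.4283.
Penalty = 1.94 * (0.7155 + 0.4283) = 2.2189.

2.2189


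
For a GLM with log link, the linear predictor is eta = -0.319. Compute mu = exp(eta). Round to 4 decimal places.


Apply the inverse link:
mu = e^-0.319 = 0.7269.

0.7269


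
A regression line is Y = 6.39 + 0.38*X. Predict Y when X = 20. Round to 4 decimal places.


Predicted value:
Y = 6.39 + (0.38)(20) = 6.39 + 7.6000 = 13.9900.

13.9900


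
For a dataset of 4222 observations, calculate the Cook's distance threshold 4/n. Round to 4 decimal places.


Using the rule of thumb:
Threshold = 4 / 4222 = 0.0009.

0.0009


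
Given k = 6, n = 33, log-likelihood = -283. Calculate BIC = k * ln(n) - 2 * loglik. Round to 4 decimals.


ln(33) = 3.496508.
k * ln(n) = 6 * 3.496508 = 20.979048.
-2L = 566.
BIC = 20.979048 + 566 = 586.979048, which rounds to 586.9790.

586.9790


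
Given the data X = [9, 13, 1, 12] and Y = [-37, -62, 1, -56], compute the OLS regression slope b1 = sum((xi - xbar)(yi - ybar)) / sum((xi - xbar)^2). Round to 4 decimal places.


First compute the means: xbar = 8.7500, ybar = -38.5000.
Then S_xx = sum((xi - xbar)^2) = 88.7500.
S_xy = sum((xi - xbar)(yi - ybar)) = -462.5000.
b1 = S_xy / S_xx = -462.5000 / 88.7500 = -5.2113.

-5.2113


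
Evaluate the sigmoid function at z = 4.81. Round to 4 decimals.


Compute exp(-4.8100) = 0.0081.
Sigmoid = 1 / (1 + 0.0081) = 1 / 1.0081 = 0.9919.

0.9919


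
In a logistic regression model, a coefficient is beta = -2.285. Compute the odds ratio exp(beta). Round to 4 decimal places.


The odds ratio is computed as:
OR = e^(-2.285) = 0.1018.

0.1018


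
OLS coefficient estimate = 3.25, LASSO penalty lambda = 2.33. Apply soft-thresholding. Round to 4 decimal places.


Check: |3.25| = 3.25 vs lambda = 2.33.
Since |beta| > lambda, coefficient = sign(beta)*(|beta| - lambda) = 0.9200.
Soft-thresholded coefficient = 0.9200.

0.9200


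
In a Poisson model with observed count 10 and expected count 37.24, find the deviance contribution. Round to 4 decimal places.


First: ln(10/37.24) = -1.314798.
Then: 10 * -1.314798 = -13.147980.
y - mu = 10 - 37.24 = -27.24.
D = 2(-13.147980 - -27.24) = 28.184040, which rounds to 28.1840.

28.1840


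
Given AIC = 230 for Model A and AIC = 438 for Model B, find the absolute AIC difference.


|AIC_A - AIC_B| = |230 - 438| = 208.
Model A is preferred (lower AIC).

208


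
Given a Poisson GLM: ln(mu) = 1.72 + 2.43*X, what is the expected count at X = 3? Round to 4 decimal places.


eta = 1.72 + 2.43 * 3 = 9.0100.
mu = exp(9.0100) = 8184.5213.

8184.5213


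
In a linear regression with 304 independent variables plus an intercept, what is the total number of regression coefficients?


Total coefficients = number of predictors + 1 (for the intercept).
= 304 + 1 = 305.

305


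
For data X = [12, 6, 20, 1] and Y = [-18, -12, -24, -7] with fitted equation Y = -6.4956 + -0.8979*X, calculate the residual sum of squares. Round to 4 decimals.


Compute predicted values, then residuals = yi - yhat_i.
Residuals: [-0.7296, -0.1170, 0.4536, 0.3935].
SSres = sum(residual^2) = 0.9066.

0.9066


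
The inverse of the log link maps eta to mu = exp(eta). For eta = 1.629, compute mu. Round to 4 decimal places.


mu = exp(eta) = exp(1.629).
= 5.0988.

5.0988


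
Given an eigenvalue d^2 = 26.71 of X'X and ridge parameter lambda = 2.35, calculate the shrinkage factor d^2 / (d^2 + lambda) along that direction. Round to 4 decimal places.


d^2 + lambda = 26.71 + 2.35 = 29.0600.
Shrinkage factor = 26.71/29.0600 = 0.9191.

0.9191


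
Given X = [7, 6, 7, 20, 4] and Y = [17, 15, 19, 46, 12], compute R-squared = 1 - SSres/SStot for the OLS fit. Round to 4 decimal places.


After computing the OLS fit (b0=2.8378, b1=2.1548):
SSres = 2.8993, SStot = 758.8000.
R^2 = 1 - 2.8993/758.8000 = 0.9962.

0.9962


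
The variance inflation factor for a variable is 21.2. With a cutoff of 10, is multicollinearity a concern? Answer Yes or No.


Compare VIF = 21.2 to the threshold of 10.
21.2 >= 10, so the answer is Yes.

Yes


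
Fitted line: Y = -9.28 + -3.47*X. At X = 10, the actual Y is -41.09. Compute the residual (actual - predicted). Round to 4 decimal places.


Predicted = -9.28 + -3.47 * 10 = -43.9800.
Residual = -41.09 - -43.9800 = 2.8900.

2.8900


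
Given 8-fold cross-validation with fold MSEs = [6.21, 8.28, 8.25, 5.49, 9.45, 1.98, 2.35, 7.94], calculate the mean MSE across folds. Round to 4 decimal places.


Sum of fold MSEs = 49.9500.
Average = 49.9500 / 8 = 6.2438.

6.2438


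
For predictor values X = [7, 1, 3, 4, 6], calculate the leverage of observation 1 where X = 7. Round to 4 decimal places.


Compute xbar = 4.2000 with n = 5 observations.
SXX = 22.8000.
Leverage = 1/5 + (7 - 4.2000)^2/22.8000 = 0.5439.

0.5439


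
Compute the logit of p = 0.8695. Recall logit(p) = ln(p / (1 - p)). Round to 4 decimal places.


1 - p = 0.1305.
p/(1-p) = 6.6628.
logit = ln(6.6628) = 1.8965.

1.8965


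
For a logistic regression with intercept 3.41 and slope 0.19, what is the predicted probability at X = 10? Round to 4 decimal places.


Compute z = 3.41 + (0.19)(10) = 5.3100.
exp(-z) = 0.0049.
P = 1/(1 + 0.0049) = 0.9951.

0.9951


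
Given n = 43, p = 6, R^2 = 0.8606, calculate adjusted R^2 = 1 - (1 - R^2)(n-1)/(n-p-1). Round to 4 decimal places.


Plug in: Adj R^2 = 1 - (1 - 0.8606) * 42/36.
= 1 - 0.1394 * 42/36
= 1 - 5.8548 / 36
= 1 - 0.1626 = 0.8374.

0.8374


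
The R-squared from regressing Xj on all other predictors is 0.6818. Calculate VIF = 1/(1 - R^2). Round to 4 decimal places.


Using VIF = 1/(1 - R^2_j):
1 - 0.6818 = 0.3182.
VIF = 3.1427.

3.1427


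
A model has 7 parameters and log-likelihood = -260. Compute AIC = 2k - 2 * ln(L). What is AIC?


AIC = 2k - 2*loglik = 2(7) - 2(-260).
= 14 + 520 = 534.

534


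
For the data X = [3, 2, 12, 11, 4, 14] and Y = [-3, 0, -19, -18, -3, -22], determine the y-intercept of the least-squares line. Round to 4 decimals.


First find the slope: b1 = -1.8689.
Means: xbar = 7.6667, ybar = -10.8333.
b0 = ybar - b1 * xbar = -10.8333 - -1.8689 * 7.6667 = 3.4951.

3.4951


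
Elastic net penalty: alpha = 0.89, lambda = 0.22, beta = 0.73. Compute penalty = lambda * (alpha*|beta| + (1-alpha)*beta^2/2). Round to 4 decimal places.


Compute:
L1 = 0.89 * 0.73 = 0.6497.
L2 = 0.11 * 0.73^2 / 2 = 0.0293.
Penalty = 0.22 * (0.6497 + 0.0293) = 0.1494.

0.1494


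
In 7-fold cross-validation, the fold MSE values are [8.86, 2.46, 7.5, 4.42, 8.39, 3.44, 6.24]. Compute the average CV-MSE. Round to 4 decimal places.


Add all fold MSEs: 41.3100.
Divide by k = 7: 41.3100/7 = 5.9014.

5.9014


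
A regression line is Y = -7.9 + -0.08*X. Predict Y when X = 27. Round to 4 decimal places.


Plug X = 27 into Y = -7.9 + -0.08*X:
Y = -7.9 + -2.1600 = -10.0600.

-10.0600


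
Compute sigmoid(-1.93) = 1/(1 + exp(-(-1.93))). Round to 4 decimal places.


Compute exp(1.9300) = 6.8895.
Sigmoid = 1 / (1 + 6.8895) = 1 / 7.8895 = 0.1268.

0.1268


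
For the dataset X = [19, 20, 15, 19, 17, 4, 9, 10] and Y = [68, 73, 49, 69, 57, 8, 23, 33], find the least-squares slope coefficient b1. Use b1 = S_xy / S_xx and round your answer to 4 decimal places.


The sample means are xbar = 14.1250 and ybar = 47.5000.
Compute S_xx = 236.8750 and S_xy = 968.5000.
Slope b1 = S_xy / S_xx = 968.5000 / 236.8750 = 4.0887.

4.0887


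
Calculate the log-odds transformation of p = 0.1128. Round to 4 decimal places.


The odds are p/(1-p) = 0.1128 / 0.8872 = 0.1271.
logit(p) = ln(0.1271) = -2.0625.

-2.0625


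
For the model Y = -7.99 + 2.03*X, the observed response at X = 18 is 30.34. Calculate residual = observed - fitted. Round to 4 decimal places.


Compute yhat = -7.99 + (2.03)(18) = 28.5500.
Residual = actual - predicted = 30.34 - 28.5500 = 1.7900.

1.7900


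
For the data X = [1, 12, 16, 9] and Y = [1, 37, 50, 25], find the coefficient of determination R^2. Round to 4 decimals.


After computing the OLS fit (b0=-2.8802, b1=3.2769):
SSres = 3.4752, SStot = 1302.7500.
R^2 = 1 - 3.4752/1302.7500 = 0.9973.

0.9973


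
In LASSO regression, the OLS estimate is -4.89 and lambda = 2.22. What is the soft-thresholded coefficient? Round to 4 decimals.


Absolute value: |-4.89| = 4.89.
Compare to lambda = 2.22.
Since |beta| > lambda, coefficient = sign(beta)*(|beta| - lambda) = -2.6700.

-2.6700


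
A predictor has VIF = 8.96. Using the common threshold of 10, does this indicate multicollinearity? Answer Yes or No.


Compare VIF = 8.96 to the threshold of 10.
8.96 < 10, so the answer is No.

No


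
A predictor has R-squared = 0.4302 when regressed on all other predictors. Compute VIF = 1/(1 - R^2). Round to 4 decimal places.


Denominator: 1 - 0.4302 = 0.5698.
VIF = 1 / 0.5698 = 1.7550.

1.7550


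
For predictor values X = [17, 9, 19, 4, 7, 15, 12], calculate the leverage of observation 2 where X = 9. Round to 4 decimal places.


n = 7, xbar = 11.8571.
SXX = sum((xi - xbar)^2) = 180.8571.
h = 1/7 + (9 - 11.8571)^2 / 180.8571 = 0.1880.

0.1880


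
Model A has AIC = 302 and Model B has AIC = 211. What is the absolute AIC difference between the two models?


Compute |302 - 211| = 91.
Model B has the smaller AIC.

91


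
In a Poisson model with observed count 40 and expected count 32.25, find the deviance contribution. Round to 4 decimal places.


Compute y*ln(y/mu) = 40*ln(40/32.25) = 40*0.215361 = 8.614440.
y - mu = 7.75.
D = 2*(8.614440 - (7.75)) = 1.728880, which rounds to 1.7289.

1.7289


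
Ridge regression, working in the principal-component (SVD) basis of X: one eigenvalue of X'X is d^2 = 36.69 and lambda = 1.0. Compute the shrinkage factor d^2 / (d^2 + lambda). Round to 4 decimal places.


Denominator = d^2 + lambda = 36.69 + 1.0 = 37.6900.
Shrinkage = 36.69 / 37.6900 = 0.9735.

0.9735


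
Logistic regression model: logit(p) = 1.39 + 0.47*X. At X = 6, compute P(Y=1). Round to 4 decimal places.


z = 1.39 + 0.47 * 6 = 4.2100.
Sigmoid: P = 1 / (1 + exp(-4.2100)) = 0.9854.

0.9854


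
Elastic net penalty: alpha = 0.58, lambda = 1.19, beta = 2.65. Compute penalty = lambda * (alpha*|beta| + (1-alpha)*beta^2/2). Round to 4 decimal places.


Compute:
L1 = 0.58 * 2.65 = 1.5370.
L2 = 0.42 * 2.65^2 / 2 = 1.4747.
Penalty = 1.19 * (1.5370 + 1.4747) = 3.5840.

3.5840


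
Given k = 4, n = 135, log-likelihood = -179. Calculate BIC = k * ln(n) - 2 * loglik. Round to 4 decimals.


k * ln(n) = 4 * ln(135) = 4 * 4.905275 = 19.621100.
-2 * loglik = -2 * (-179) = 358.
BIC = 19.621100 + 358 = 377.621100, which rounds to 377.6211.

377.6211


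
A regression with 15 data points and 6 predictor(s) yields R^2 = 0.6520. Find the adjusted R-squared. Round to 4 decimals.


Plug in: Adj R^2 = 1 - (1 - 0.6520) * 14/8.
= 1 - 0.3480 * 14/8
= 1 - 4.8720 / 8
= 1 - 0.6090 = 0.3910.

0.3910


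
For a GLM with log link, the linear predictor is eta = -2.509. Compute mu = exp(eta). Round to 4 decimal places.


The inverse log link gives:
mu = exp(-2.509) = 0.0813.

0.0813


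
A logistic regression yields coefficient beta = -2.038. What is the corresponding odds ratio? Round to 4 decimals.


The odds ratio is computed as:
OR = e^(-2.038) = 0.1303.

0.1303


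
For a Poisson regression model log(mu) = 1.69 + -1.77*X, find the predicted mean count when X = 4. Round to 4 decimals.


Compute eta = 1.69 + -1.77 * 4 = -5.3900.
Apply inverse link: mu = e^-5.3900 = 0.0046.

0.0046


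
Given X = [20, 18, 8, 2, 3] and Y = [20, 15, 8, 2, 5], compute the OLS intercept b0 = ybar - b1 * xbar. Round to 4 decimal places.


The slope is b1 = 0.8654.
Sample means are xbar = 10.2000 and ybar = 10.0000.
Intercept: b0 = 10.0000 - (0.8654)(10.2000) = 1.1731.

1.1731


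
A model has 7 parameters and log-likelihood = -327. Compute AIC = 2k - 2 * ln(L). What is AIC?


AIC = 2k - 2*loglik = 2(7) - 2(-327).
= 14 + 654 = 668.

668


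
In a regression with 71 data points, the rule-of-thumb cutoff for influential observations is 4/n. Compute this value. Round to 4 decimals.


The threshold is 4/n.
4/71 = 0.0563.

0.0563


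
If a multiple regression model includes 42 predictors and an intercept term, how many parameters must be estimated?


Including the intercept, the model has 42 predictor coefficients + 1 intercept.
Total = 43.

43


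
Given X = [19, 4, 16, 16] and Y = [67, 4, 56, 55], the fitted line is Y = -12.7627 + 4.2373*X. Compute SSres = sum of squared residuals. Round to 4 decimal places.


Predicted values from Y = -12.7627 + 4.2373*X.
Residuals: [-0.7460, -0.1865, 0.9659, -0.0341].
SSres = 1.5254.

1.5254


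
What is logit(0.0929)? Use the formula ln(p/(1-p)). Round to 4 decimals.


The odds are p/(1-p) = 0.0929 / 0.9071 = 0.1024.
logit(p) = ln(0.1024) = -2.2787.

-2.2787


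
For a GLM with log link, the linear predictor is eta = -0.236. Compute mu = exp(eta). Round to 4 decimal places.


The inverse log link gives:
mu = exp(-0.236) = 0.7898.

0.7898


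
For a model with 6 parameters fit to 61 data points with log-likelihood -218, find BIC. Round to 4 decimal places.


Compute k*ln(n) = 6*ln(61) = 6*4.110874 = 24.665244.
Then -2*loglik = 436.
BIC = 24.665244 + 436 = 460.665244, which rounds to 460.6652.

460.6652


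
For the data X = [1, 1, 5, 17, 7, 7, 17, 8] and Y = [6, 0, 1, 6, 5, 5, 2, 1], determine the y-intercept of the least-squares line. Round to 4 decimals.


Compute b1 = 0.0748 from the OLS formula.
With xbar = 7.8750 and ybar = 3.2500, the intercept is:
b0 = 3.2500 - 0.0748 * 7.8750 = 2.6613.

2.6613
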